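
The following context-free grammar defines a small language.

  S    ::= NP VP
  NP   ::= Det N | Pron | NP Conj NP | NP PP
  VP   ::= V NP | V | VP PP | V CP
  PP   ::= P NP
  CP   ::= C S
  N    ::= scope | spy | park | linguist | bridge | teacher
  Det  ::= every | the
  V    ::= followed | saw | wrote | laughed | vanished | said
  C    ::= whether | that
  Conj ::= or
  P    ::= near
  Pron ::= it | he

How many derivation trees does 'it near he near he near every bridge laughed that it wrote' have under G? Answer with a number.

Two of the 5 distinct bracketings:
[S [NP [NP [Pron it]] [PP [P near] [NP [NP [Pron he]] [PP [P near] [NP [NP [Pron he]] [PP [P near] [NP [Det every] [N bridge]]]]]]]] [VP [V laughed] [CP [C that] [S [NP [Pron it]] [VP [V wrote]]]]]]
[S [NP [NP [Pron it]] [PP [P near] [NP [NP [NP [Pron he]] [PP [P near] [NP [Pron he]]]] [PP [P near] [NP [Det every] [N bridge]]]]]] [VP [V laughed] [CP [C that] [S [NP [Pron it]] [VP [V wrote]]]]]]
The trees differ in how a recursive rule is bracketed over the same span.

5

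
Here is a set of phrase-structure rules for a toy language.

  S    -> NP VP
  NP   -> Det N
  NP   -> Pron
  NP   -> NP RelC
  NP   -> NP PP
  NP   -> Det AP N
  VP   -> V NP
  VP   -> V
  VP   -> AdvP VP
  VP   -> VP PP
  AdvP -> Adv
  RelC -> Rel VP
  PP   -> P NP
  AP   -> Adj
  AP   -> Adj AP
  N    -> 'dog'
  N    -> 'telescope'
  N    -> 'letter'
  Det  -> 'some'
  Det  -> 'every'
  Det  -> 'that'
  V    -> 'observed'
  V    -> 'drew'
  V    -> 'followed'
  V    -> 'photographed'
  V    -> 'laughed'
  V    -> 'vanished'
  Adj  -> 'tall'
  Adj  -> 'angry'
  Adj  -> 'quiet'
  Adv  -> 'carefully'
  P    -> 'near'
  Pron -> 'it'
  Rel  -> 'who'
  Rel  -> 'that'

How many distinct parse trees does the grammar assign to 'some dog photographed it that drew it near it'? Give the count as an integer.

4

Two of the 4 distinct bracketings:
[S [NP [Det some] [N dog]] [VP [V photographed] [NP [NP [Pron it]] [RelC [Rel that] [VP [V drew] [NP [NP [Pron it]] [PP [P near] [NP [Pron it]]]]]]]]]
[S [NP [Det some] [N dog]] [VP [V photographed] [NP [NP [Pron it]] [RelC [Rel that] [VP [VP [V drew] [NP [Pron it]]] [PP [P near] [NP [Pron it]]]]]]]]
The difference turns on whether NP → NP PP is used at the relevant span, versus an alternative expansion of NP.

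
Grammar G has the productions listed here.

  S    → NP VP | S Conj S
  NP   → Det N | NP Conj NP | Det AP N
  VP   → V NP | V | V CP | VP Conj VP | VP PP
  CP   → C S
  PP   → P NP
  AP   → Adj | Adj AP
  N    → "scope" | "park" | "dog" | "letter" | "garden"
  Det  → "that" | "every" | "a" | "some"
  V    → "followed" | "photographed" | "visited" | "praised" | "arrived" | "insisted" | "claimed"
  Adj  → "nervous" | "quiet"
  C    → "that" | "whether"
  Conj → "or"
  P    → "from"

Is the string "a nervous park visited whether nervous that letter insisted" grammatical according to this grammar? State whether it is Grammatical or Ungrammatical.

A C word can never sit immediately before an Adj word in any string this grammar generates, so the substring 'whether nervous' rules out a derivation.

Ungrammatical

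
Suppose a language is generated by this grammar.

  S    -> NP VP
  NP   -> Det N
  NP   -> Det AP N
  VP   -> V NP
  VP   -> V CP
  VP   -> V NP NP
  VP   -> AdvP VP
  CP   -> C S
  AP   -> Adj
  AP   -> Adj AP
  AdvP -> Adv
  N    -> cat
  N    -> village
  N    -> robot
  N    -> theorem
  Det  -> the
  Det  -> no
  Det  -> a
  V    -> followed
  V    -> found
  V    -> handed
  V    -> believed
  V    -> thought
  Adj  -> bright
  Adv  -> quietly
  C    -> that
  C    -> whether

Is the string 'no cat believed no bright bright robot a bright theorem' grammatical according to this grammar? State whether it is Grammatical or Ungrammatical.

Grammatical

S
  NP
    Det: no
    N: cat
  VP
    V: believed
    NP
      Det: no
      AP
        Adj: bright
        AP
          Adj: bright
      N: robot
    NP
      Det: a
      AP
        Adj: bright
      N: theorem
Every word is introduced by a lexical rule and the phrasal rules combine the resulting categories into a single S.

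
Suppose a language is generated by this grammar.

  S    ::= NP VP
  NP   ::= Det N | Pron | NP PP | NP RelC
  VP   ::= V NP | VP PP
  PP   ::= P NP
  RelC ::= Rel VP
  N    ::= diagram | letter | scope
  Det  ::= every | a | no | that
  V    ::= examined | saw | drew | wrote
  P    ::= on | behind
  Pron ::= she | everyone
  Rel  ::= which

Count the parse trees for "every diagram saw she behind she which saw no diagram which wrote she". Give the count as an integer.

Two of the 7 distinct bracketings:
[S [NP [Det every] [N diagram]] [VP [V saw] [NP [NP [Pron she]] [PP [P behind] [NP [NP [Pron she]] [RelC [Rel which] [VP [V saw] [NP [NP [Det no] [N diagram]] [RelC [Rel which] [VP [V wrote] [NP [Pron she]]]]]]]]]]]]
[S [NP [Det every] [N diagram]] [VP [V saw] [NP [NP [Pron she]] [PP [P behind] [NP [NP [NP [Pron she]] [RelC [Rel which] [VP [V saw] [NP [Det no] [N diagram]]]]] [RelC [Rel which] [VP [V wrote] [NP [Pron she]]]]]]]]]
The trees differ in how a recursive rule is bracketed over the same span.

7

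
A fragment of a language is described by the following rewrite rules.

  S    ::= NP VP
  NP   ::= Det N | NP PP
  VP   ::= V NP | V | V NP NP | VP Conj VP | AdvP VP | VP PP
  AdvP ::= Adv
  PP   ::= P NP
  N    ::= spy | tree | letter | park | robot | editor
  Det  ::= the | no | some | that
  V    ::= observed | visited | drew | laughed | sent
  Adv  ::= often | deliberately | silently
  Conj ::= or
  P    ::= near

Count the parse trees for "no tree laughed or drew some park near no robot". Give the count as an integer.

Two of the 3 distinct bracketings:
[S [NP [Det no] [N tree]] [VP [VP [V laughed]] [Conj or] [VP [V drew] [NP [NP [Det some] [N park]] [PP [P near] [NP [Det no] [N robot]]]]]]]
[S [NP [Det no] [N tree]] [VP [VP [V laughed]] [Conj or] [VP [VP [V drew] [NP [Det some] [N park]]] [PP [P near] [NP [Det no] [N robot]]]]]]
The difference turns on whether NP → NP PP is used at the relevant span, versus an alternative expansion of NP.

3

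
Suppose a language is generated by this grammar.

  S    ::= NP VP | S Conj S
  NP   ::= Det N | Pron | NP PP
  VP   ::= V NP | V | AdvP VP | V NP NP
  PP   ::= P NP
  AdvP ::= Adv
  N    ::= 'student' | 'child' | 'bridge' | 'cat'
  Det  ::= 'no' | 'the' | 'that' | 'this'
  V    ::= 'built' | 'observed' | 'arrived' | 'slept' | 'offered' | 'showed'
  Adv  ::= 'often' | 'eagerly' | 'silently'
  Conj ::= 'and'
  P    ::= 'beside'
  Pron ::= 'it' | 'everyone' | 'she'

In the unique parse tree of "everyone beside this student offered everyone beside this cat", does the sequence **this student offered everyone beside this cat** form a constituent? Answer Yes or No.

No

[S [NP [NP [Pron everyone]] [PP [P beside] [NP [Det this] [N student]]]] [VP [V offered] [NP [NP [Pron everyone]] [PP [P beside] [NP [Det this] [N cat]]]]]]
The smallest constituent containing 'this student offered everyone beside this cat' is the S spanning 'everyone beside this student offered everyone beside this cat'; no single node in the tree dominates exactly the given words.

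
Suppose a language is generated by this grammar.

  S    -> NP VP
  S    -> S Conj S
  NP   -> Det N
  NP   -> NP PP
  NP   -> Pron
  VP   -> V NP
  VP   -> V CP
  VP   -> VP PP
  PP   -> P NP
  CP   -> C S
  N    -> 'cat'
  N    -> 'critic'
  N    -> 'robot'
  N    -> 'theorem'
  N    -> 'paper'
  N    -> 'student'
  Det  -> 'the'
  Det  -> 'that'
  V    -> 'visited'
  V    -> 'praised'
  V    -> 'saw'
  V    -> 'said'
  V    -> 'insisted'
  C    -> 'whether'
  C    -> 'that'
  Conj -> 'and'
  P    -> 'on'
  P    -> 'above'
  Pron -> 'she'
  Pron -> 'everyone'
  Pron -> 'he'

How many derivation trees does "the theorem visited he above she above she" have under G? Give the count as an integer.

5

Two of the 5 distinct bracketings:
[S [NP [Det the] [N theorem]] [VP [V visited] [NP [NP [Pron he]] [PP [P above] [NP [NP [Pron she]] [PP [P above] [NP [Pron she]]]]]]]]
[S [NP [Det the] [N theorem]] [VP [V visited] [NP [NP [NP [Pron he]] [PP [P above] [NP [Pron she]]]] [PP [P above] [NP [Pron she]]]]]]
The trees differ in how a recursive rule is bracketed over the same span.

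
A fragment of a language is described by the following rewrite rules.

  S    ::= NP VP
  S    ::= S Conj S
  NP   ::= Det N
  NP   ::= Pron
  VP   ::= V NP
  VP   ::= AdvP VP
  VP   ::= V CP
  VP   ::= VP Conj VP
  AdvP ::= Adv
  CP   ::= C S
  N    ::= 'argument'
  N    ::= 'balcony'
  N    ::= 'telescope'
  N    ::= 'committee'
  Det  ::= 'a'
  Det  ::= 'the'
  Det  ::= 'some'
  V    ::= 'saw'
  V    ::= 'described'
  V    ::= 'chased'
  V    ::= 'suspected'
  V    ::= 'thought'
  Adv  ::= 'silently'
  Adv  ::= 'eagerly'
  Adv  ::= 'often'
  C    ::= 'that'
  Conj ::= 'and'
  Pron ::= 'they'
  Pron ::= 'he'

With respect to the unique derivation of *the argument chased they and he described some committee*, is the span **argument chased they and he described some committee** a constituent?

No

[S [S [NP [Det the] [N argument]] [VP [V chased] [NP [Pron they]]]] [Conj and] [S [NP [Pron he]] [VP [V described] [NP [Det some] [N committee]]]]]
The smallest constituent containing 'argument chased they and he described some committee' is the S spanning 'the argument chased they and he described some committee'; no single node in the tree dominates exactly the given words.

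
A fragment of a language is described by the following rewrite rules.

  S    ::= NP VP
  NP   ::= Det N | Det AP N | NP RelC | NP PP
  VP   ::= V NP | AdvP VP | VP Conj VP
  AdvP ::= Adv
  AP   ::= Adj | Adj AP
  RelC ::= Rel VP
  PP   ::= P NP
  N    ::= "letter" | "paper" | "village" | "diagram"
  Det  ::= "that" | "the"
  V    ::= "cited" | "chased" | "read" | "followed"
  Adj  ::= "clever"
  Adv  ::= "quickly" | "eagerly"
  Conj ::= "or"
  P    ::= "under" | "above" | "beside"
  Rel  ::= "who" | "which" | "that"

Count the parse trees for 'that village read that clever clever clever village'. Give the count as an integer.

1

[S [NP [Det that] [N village]] [VP [V read] [NP [Det that] [AP [Adj clever] [AP [Adj clever] [AP [Adj clever]]]] [N village]]]]
No rule offers an alternative attachment or grouping for any span, so this is the only derivation.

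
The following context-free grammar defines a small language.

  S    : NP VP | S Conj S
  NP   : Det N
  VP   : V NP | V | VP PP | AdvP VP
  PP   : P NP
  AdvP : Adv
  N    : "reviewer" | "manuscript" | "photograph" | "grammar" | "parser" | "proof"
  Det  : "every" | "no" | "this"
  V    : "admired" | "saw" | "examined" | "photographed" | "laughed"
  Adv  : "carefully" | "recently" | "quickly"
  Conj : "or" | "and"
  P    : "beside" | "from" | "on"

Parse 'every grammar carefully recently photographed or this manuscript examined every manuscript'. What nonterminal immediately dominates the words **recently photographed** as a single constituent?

[S [S [NP [Det every] [N grammar]] [VP [AdvP [Adv carefully]] [VP [AdvP [Adv recently]] [VP [V photographed]]]]] [Conj or] [S [NP [Det this] [N manuscript]] [VP [V examined] [NP [Det every] [N manuscript]]]]]
The span 'recently photographed' is the VP node built by VP → AdvP VP.

VP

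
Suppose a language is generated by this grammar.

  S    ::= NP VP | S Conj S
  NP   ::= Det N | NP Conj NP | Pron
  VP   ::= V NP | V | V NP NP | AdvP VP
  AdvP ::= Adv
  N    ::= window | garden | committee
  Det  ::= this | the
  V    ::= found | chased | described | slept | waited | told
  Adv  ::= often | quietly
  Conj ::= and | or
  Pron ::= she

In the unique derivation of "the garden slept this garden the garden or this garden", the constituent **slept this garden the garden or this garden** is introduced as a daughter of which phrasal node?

[S [NP [Det the] [N garden]] [VP [V slept] [NP [Det this] [N garden]] [NP [NP [Det the] [N garden]] [Conj or] [NP [Det this] [N garden]]]]]
The span 'slept this garden the garden or this garden' is the VP node built by VP → V NP NP.
Its mother is the S built by S → NP VP.

S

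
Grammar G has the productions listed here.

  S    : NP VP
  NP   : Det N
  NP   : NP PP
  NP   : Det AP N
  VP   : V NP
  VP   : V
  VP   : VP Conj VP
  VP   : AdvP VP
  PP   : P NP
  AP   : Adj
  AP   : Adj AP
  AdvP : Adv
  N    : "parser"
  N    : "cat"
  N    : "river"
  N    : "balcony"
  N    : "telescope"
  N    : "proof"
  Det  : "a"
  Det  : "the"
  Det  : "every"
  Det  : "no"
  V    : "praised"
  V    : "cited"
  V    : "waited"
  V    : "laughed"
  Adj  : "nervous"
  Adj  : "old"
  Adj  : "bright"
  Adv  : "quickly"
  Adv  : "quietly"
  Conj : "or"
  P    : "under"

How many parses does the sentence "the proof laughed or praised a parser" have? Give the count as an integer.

1

[S [NP [Det the] [N proof]] [VP [VP [V laughed]] [Conj or] [VP [V praised] [NP [Det a] [N parser]]]]]
No rule offers an alternative attachment or grouping for any span, so this is the only derivation.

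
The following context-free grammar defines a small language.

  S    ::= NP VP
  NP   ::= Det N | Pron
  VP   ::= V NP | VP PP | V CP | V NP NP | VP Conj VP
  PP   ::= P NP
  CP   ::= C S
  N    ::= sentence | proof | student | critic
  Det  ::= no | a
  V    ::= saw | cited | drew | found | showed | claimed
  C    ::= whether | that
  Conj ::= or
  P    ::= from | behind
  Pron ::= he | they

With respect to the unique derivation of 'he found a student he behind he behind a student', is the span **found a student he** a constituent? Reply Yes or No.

[S [NP [Pron he]] [VP [VP [VP [V found] [NP [Det a] [N student]] [NP [Pron he]]] [PP [P behind] [NP [Pron he]]]] [PP [P behind] [NP [Det a] [N student]]]]]
The words 'found a student he' are exhaustively dominated by a single VP node (built by VP → V NP NP), so they form a constituent.

Yes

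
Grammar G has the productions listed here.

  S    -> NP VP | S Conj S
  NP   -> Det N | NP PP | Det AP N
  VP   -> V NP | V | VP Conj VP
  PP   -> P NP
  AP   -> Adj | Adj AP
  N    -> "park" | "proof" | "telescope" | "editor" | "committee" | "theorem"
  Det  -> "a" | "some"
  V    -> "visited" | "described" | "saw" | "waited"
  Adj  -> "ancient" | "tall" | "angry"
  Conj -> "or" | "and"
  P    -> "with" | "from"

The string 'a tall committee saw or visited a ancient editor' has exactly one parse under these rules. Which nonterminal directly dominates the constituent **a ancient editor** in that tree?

S
  NP
    Det: a
    AP
      Adj: tall
    N: committee
  VP
    VP
      V: saw
    Conj: or
    VP
      V: visited
      NP
        Det: a
        AP
          Adj: ancient
        N: editor
The span 'a ancient editor' is the NP node built by NP → Det AP N.
Its mother is the VP built by VP → V NP.

VP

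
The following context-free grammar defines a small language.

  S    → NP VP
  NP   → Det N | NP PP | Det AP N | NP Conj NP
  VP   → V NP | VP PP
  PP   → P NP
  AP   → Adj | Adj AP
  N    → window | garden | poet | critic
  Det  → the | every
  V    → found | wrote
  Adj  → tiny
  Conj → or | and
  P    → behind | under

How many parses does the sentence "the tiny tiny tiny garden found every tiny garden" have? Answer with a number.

1

[S [NP [Det the] [AP [Adj tiny] [AP [Adj tiny] [AP [Adj tiny]]]] [N garden]] [VP [V found] [NP [Det every] [AP [Adj tiny]] [N garden]]]]
No rule offers an alternative attachment or grouping for any span, so this is the only derivation.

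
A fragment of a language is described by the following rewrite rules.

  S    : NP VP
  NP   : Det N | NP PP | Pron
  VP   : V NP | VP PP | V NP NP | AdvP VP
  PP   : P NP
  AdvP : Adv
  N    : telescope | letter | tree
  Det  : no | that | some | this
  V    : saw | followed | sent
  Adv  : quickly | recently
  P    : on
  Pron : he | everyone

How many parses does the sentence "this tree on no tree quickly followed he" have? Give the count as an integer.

[S [NP [NP [Det this] [N tree]] [PP [P on] [NP [Det no] [N tree]]]] [VP [AdvP [Adv quickly]] [VP [V followed] [NP [Pron he]]]]]
No rule offers an alternative attachment or grouping for any span, so this is the only derivation.

1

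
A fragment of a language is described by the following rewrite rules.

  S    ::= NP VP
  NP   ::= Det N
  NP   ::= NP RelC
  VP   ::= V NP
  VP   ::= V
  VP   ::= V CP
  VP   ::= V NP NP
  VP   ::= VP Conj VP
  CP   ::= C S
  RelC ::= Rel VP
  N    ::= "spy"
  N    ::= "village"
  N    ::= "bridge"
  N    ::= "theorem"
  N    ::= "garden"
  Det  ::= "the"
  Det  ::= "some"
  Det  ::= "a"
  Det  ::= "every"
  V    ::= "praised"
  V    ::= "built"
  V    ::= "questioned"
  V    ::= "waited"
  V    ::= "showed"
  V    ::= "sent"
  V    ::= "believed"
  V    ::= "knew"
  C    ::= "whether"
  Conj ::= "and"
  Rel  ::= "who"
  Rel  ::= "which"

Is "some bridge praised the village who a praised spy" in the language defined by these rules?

A Rel word can never sit immediately before a Det word in any string this grammar generates, so the substring 'who a' rules out a derivation.

Ungrammatical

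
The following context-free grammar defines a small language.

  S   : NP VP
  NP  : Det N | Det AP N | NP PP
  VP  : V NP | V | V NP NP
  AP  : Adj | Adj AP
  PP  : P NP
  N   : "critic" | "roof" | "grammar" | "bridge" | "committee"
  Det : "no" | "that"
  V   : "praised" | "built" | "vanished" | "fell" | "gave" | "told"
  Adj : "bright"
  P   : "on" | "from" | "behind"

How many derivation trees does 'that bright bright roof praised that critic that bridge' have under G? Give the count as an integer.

1

[S [NP [Det that] [AP [Adj bright] [AP [Adj bright]]] [N roof]] [VP [V praised] [NP [Det that] [N critic]] [NP [Det that] [N bridge]]]]
No rule offers an alternative attachment or grouping for any span, so this is the only derivation.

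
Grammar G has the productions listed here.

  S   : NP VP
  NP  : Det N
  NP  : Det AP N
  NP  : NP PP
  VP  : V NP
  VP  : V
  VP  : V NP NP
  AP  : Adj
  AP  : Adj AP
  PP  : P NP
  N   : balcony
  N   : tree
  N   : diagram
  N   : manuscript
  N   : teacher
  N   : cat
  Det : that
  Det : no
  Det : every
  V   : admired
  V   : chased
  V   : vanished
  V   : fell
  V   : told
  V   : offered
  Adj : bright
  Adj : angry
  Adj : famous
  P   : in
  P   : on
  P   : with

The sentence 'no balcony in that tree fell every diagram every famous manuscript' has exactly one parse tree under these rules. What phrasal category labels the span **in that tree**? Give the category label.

PP

S
  NP
    NP
      Det: no
      N: balcony
    PP
      P: in
      NP
        Det: that
        N: tree
  VP
    V: fell
    NP
      Det: every
      N: diagram
    NP
      Det: every
      AP
        Adj: famous
      N: manuscript
The span 'in that tree' is the PP node built by PP → P NP.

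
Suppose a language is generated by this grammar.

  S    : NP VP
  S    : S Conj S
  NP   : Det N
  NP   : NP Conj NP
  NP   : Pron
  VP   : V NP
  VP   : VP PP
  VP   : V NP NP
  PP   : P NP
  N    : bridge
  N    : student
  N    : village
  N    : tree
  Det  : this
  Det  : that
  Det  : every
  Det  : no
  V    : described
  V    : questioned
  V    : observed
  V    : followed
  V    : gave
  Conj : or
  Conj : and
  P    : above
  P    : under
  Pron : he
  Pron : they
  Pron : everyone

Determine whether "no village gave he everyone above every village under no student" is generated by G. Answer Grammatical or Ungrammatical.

[S [NP [Det no] [N village]] [VP [VP [VP [V gave] [NP [Pron he]] [NP [Pron everyone]]] [PP [P above] [NP [Det every] [N village]]]] [PP [P under] [NP [Det no] [N student]]]]]
The bracketing above is licensed at every node by one of the given productions, with S at the root.

Grammatical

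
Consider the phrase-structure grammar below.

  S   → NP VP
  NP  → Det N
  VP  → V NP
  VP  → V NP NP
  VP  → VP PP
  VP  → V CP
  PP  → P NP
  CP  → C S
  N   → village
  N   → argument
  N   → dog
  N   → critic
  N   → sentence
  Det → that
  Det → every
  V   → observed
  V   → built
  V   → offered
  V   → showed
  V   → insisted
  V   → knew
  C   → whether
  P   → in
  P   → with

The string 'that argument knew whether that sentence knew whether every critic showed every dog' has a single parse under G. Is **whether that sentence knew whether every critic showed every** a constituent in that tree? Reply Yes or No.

No

[S [NP [Det that] [N argument]] [VP [V knew] [CP [C whether] [S [NP [Det that] [N sentence]] [VP [V knew] [CP [C whether] [S [NP [Det every] [N critic]] [VP [V showed] [NP [Det every] [N dog]]]]]]]]]]
The smallest constituent containing 'whether that sentence knew whether every critic showed every' is the CP spanning 'whether that sentence knew whether every critic showed every dog'; no single node in the tree dominates exactly the given words.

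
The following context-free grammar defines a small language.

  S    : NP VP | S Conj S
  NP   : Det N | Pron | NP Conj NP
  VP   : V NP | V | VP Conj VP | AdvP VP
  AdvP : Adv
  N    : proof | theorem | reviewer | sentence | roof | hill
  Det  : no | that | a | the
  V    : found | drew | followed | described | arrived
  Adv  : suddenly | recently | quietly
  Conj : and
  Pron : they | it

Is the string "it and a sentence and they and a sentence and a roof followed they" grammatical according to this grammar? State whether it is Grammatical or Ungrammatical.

[S [NP [NP [Pron it]] [Conj and] [NP [NP [Det a] [N sentence]] [Conj and] [NP [NP [Pron they]] [Conj and] [NP [NP [Det a] [N sentence]] [Conj and] [NP [Det a] [N roof]]]]]] [VP [V followed] [NP [Pron they]]]]
Each bracket corresponds to one application of a listed rule, so the string is derivable from S.

Grammatical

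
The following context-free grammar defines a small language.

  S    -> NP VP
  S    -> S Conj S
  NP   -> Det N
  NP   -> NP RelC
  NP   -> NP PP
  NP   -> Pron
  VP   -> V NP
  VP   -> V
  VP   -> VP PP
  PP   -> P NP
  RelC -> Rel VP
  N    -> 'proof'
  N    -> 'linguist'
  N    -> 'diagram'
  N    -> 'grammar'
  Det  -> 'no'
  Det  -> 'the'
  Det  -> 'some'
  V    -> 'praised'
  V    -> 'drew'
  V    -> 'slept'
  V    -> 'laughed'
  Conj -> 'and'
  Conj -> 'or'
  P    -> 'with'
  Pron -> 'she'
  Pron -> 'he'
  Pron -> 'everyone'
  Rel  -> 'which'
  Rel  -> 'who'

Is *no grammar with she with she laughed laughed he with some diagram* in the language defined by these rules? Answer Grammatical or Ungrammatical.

For S → NP VP, every NP-prefix leaves a non-VP remainder: after 'no grammar' the remainder is not a VP; after 'no grammar with she' the remainder is not a VP; after 'no grammar with she with she' the remainder is not a VP. The alternative S rule S → S Conj S likewise has no satisfying split.

Ungrammatical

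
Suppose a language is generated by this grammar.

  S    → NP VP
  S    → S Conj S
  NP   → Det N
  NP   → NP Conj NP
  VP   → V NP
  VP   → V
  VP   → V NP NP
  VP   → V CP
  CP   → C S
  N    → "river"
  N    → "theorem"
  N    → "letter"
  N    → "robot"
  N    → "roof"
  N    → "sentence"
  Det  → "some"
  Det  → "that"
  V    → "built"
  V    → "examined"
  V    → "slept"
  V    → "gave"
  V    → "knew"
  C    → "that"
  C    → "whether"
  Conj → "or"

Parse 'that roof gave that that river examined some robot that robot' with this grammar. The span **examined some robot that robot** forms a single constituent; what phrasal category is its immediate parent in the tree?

S

S
  NP
    Det: that
    N: roof
  VP
    V: gave
    CP
      C: that
      S
        NP
          Det: that
          N: river
        VP
          V: examined
          NP
            Det: some
            N: robot
          NP
            Det: that
            N: robot
The span 'examined some robot that robot' is the VP node built by VP → V NP NP.
Its mother is the S built by S → NP VP.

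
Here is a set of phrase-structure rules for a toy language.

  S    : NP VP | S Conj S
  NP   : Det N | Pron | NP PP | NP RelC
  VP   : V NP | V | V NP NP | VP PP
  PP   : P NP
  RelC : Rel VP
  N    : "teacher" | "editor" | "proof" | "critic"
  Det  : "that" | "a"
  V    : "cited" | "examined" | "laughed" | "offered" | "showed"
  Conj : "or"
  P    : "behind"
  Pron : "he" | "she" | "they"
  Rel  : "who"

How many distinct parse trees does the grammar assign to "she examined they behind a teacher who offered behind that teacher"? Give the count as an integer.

10

Two of the 10 distinct bracketings:
[S [NP [Pron she]] [VP [V examined] [NP [NP [Pron they]] [PP [P behind] [NP [NP [NP [Det a] [N teacher]] [RelC [Rel who] [VP [V offered]]]] [PP [P behind] [NP [Det that] [N teacher]]]]]]]]
[S [NP [Pron she]] [VP [V examined] [NP [NP [Pron they]] [PP [P behind] [NP [NP [Det a] [N teacher]] [RelC [Rel who] [VP [VP [V offered]] [PP [P behind] [NP [Det that] [N teacher]]]]]]]]]]
The difference turns on whether VP → VP PP is used at the relevant span, versus an alternative expansion of VP.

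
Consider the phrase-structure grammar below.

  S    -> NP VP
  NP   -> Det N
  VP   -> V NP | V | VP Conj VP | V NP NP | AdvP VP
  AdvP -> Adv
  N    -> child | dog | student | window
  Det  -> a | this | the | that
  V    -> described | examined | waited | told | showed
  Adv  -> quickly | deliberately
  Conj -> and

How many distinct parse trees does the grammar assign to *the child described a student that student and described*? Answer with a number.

1

[S [NP [Det the] [N child]] [VP [VP [V described] [NP [Det a] [N student]] [NP [Det that] [N student]]] [Conj and] [VP [V described]]]]
No rule offers an alternative attachment or grouping for any span, so this is the only derivation.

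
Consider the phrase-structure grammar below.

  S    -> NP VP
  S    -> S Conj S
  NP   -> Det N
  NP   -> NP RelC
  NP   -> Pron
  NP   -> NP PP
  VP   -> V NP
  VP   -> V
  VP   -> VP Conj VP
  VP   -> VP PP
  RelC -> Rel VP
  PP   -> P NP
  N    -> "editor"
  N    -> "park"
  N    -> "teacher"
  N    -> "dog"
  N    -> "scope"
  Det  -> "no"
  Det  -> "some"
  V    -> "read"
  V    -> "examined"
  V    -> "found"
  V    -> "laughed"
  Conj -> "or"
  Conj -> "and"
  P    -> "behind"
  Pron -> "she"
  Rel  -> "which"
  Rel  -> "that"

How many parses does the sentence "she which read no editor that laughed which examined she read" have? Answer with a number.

3

Two of the 3 distinct bracketings:
[S [NP [NP [Pron she]] [RelC [Rel which] [VP [V read] [NP [NP [NP [Det no] [N editor]] [RelC [Rel that] [VP [V laughed]]]] [RelC [Rel which] [VP [V examined] [NP [Pron she]]]]]]]] [VP [V read]]]
[S [NP [NP [NP [Pron she]] [RelC [Rel which] [VP [V read] [NP [NP [Det no] [N editor]] [RelC [Rel that] [VP [V laughed]]]]]]] [RelC [Rel which] [VP [V examined] [NP [Pron she]]]]] [VP [V read]]]
The trees differ in how a recursive rule is bracketed over the same span.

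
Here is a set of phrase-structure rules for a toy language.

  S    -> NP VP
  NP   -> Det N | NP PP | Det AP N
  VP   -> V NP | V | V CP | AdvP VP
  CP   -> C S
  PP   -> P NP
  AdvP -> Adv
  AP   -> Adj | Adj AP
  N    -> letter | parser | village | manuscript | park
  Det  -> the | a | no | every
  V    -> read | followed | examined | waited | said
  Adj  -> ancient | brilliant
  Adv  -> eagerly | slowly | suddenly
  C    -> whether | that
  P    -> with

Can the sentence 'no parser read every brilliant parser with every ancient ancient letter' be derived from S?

S
  NP
    Det: no
    N: parser
  VP
    V: read
    NP
      NP
        Det: every
        AP
          Adj: brilliant
        N: parser
      PP
        P: with
        NP
          Det: every
          AP
            Adj: ancient
            AP
              Adj: ancient
          N: letter
Each bracket corresponds to one application of a listed rule, so the string is derivable from S.

Grammatical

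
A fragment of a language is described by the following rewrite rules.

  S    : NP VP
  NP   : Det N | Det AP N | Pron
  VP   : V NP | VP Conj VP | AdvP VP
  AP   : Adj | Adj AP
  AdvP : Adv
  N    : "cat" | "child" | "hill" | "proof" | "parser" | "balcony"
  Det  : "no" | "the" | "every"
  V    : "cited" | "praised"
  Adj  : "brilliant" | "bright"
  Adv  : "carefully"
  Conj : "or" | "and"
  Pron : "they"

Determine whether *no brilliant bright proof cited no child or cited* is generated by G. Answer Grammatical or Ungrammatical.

For S → NP VP, the only prefix that parses as NP is 'no brilliant bright proof', but the remainder 'cited no child or cited' is not a VP under these rules.

Ungrammatical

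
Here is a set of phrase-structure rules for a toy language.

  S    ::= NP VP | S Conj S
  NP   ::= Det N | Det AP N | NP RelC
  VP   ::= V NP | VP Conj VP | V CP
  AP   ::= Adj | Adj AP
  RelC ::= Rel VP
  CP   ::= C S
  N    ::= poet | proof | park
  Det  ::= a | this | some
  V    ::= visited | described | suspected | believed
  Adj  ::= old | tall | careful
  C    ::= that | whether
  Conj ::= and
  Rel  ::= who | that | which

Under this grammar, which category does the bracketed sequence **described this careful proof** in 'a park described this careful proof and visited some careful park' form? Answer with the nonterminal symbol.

VP

S
  NP
    Det: a
    N: park
  VP
    VP
      V: described
      NP
        Det: this
        AP
          Adj: careful
        N: proof
    Conj: and
    VP
      V: visited
      NP
        Det: some
        AP
          Adj: careful
        N: park
The span 'described this careful proof' is the VP node built by VP → V NP.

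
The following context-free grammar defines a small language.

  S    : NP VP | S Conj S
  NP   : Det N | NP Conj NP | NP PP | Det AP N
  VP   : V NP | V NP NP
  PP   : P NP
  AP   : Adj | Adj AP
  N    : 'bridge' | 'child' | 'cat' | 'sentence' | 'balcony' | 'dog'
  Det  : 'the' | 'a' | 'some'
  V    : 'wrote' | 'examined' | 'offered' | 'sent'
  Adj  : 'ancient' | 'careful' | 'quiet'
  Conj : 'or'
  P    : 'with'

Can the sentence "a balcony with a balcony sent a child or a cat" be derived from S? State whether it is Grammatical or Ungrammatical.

S
  NP
    NP
      Det: a
      N: balcony
    PP
      P: with
      NP
        Det: a
        N: balcony
  VP
    V: sent
    NP
      NP
        Det: a
        N: child
      Conj: or
      NP
        Det: a
        N: cat
Each bracket corresponds to one application of a listed rule, so the string is derivable from S.

Grammatical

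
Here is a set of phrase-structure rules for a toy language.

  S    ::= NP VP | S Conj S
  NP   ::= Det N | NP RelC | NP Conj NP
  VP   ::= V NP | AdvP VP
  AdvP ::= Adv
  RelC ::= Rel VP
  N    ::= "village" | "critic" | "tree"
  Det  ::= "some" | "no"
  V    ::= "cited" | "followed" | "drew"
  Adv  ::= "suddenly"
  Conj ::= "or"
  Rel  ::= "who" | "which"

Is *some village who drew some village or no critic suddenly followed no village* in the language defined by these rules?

Grammatical

S
  NP
    NP
      Det: some
      N: village
    RelC
      Rel: who
      VP
        V: drew
        NP
          NP
            Det: some
            N: village
          Conj: or
          NP
            Det: no
            N: critic
  VP
    AdvP
      Adv: suddenly
    VP
      V: followed
      NP
        Det: no
        N: village
Each bracket corresponds to one application of a listed rule, so the string is derivable from S.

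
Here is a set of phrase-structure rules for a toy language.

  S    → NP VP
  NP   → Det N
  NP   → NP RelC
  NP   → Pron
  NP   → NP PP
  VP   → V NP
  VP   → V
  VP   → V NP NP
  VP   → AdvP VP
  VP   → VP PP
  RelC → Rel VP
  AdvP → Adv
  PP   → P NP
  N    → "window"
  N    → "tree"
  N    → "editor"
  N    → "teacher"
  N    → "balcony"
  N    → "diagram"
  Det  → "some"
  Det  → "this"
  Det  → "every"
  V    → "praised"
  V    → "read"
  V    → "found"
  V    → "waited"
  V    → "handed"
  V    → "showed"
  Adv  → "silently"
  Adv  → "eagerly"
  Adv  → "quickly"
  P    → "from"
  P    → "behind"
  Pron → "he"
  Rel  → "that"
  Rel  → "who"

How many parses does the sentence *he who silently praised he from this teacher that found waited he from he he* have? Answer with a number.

Two of the 9 distinct bracketings:
[S [NP [NP [Pron he]] [RelC [Rel who] [VP [AdvP [Adv silently]] [VP [V praised] [NP [NP [NP [Pron he]] [PP [P from] [NP [Det this] [N teacher]]]] [RelC [Rel that] [VP [V found]]]]]]]] [VP [V waited] [NP [NP [Pron he]] [PP [P from] [NP [Pron he]]]] [NP [Pron he]]]]
[S [NP [NP [Pron he]] [RelC [Rel who] [VP [AdvP [Adv silently]] [VP [V praised] [NP [NP [Pron he]] [PP [P from] [NP [NP [Det this] [N teacher]] [RelC [Rel that] [VP [V found]]]]]]]]]] [VP [V waited] [NP [NP [Pron he]] [PP [P from] [NP [Pron he]]]] [NP [Pron he]]]]
The trees differ in how a recursive rule is bracketed over the same span.

9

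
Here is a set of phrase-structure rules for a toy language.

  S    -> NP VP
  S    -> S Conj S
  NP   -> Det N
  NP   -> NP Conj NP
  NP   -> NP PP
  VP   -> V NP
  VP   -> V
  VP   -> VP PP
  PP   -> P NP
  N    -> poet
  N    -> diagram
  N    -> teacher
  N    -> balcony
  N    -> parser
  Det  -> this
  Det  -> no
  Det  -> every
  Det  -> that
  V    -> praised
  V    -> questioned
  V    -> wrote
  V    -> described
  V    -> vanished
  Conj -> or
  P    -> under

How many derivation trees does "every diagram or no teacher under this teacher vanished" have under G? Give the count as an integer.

2

The two bracketings:
[S [NP [NP [Det every] [N diagram]] [Conj or] [NP [NP [Det no] [N teacher]] [PP [P under] [NP [Det this] [N teacher]]]]] [VP [V vanished]]]
[S [NP [NP [NP [Det every] [N diagram]] [Conj or] [NP [Det no] [N teacher]]] [PP [P under] [NP [Det this] [N teacher]]]] [VP [V vanished]]]
The trees differ in how a recursive rule is bracketed over the same span.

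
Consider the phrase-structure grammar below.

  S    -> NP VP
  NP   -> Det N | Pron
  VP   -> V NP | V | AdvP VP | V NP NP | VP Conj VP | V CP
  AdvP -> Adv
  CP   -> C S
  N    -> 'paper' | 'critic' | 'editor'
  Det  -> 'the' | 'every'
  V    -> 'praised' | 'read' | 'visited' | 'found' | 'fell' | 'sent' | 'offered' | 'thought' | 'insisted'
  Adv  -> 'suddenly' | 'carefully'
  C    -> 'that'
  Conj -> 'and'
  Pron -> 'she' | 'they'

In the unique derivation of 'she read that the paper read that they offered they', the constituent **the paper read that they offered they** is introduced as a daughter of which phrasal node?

S
  NP
    Pron: she
  VP
    V: read
    CP
      C: that
      S
        NP
          Det: the
          N: paper
        VP
          V: read
          CP
            C: that
            S
              NP
                Pron: they
              VP
                V: offered
                NP
                  Pron: they
The span 'the paper read that they offered they' is the S node built by S → NP VP.
Its mother is the CP built by CP → C S.

CP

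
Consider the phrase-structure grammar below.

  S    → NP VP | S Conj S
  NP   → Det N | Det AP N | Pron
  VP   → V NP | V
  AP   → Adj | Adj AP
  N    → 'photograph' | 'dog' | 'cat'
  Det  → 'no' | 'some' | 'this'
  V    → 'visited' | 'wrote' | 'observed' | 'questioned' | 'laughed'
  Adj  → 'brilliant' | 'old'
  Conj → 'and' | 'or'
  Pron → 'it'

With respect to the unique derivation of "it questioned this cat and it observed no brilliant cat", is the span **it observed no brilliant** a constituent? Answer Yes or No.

[S [S [NP [Pron it]] [VP [V questioned] [NP [Det this] [N cat]]]] [Conj and] [S [NP [Pron it]] [VP [V observed] [NP [Det no] [AP [Adj brilliant]] [N cat]]]]]
The smallest constituent containing 'it observed no brilliant' is the S spanning 'it observed no brilliant cat'; no single node in the tree dominates exactly the given words.

No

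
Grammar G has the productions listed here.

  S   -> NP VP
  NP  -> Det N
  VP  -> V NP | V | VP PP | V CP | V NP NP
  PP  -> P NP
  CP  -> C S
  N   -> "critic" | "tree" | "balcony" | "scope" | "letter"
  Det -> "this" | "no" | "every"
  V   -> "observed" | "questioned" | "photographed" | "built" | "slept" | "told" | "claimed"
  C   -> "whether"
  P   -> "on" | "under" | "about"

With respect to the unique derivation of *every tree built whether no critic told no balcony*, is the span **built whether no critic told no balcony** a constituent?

[S [NP [Det every] [N tree]] [VP [V built] [CP [C whether] [S [NP [Det no] [N critic]] [VP [V told] [NP [Det no] [N balcony]]]]]]]
The words 'built whether no critic told no balcony' are exhaustively dominated by a single VP node (built by VP → V CP), so they form a constituent.

Yes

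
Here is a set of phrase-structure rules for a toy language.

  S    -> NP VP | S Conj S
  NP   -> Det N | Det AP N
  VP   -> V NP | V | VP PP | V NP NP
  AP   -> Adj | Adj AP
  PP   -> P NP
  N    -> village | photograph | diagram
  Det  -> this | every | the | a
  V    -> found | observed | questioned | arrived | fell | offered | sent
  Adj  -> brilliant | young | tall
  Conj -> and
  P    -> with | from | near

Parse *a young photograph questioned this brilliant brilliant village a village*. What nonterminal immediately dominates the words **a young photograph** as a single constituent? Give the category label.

S
  NP
    Det: a
    AP
      Adj: young
    N: photograph
  VP
    V: questioned
    NP
      Det: this
      AP
        Adj: brilliant
        AP
          Adj: brilliant
      N: village
    NP
      Det: a
      N: village
The span 'a young photograph' is the NP node built by NP → Det AP N.

NP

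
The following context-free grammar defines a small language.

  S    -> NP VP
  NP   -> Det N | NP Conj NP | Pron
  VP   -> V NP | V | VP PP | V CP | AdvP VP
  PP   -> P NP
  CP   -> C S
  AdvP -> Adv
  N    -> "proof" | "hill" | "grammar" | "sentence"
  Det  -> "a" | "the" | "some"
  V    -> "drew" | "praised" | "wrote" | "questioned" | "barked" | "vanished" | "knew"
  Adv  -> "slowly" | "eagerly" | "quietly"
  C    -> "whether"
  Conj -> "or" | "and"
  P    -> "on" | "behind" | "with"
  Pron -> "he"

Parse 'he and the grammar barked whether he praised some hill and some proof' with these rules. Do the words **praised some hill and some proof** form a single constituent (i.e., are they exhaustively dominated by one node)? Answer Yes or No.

Yes

[S [NP [NP [Pron he]] [Conj and] [NP [Det the] [N grammar]]] [VP [V barked] [CP [C whether] [S [NP [Pron he]] [VP [V praised] [NP [NP [Det some] [N hill]] [Conj and] [NP [Det some] [N proof]]]]]]]]
The words 'praised some hill and some proof' are exhaustively dominated by a single VP node (built by VP → V NP), so they form a constituent.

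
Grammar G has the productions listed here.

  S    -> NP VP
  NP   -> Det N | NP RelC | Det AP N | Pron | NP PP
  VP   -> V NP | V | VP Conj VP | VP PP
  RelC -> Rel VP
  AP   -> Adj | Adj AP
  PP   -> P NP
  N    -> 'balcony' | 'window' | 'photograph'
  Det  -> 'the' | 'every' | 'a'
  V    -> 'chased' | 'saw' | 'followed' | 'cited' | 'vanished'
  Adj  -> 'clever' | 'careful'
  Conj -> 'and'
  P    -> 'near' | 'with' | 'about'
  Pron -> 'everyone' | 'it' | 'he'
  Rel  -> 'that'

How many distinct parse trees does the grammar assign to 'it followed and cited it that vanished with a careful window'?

4

Two of the 4 distinct bracketings:
[S [NP [Pron it]] [VP [VP [V followed]] [Conj and] [VP [V cited] [NP [NP [Pron it]] [RelC [Rel that] [VP [VP [V vanished]] [PP [P with] [NP [Det a] [AP [Adj careful]] [N window]]]]]]]]]
[S [NP [Pron it]] [VP [VP [V followed]] [Conj and] [VP [V cited] [NP [NP [NP [Pron it]] [RelC [Rel that] [VP [V vanished]]]] [PP [P with] [NP [Det a] [AP [Adj careful]] [N window]]]]]]]
The difference turns on whether NP → NP PP is used at the relevant span, versus an alternative expansion of NP.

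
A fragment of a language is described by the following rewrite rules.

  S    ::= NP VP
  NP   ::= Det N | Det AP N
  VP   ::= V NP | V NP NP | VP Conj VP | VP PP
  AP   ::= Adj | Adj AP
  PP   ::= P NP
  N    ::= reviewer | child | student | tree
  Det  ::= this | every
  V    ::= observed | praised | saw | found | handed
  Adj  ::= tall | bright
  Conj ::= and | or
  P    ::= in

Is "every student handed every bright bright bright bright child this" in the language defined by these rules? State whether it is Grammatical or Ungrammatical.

For S → NP VP, the only prefix that parses as NP is 'every student', but the remainder 'handed every bright bright bright bright child this' is not a VP under these rules.

Ungrammatical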